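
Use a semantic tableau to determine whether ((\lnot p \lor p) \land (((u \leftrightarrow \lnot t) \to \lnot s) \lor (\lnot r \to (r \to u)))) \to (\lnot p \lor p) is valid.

Valid

Assume the negation and expand:
Initial set: {\lnot (((\lnot p \lor p) \land (((u \leftrightarrow \lnot t) \to \lnot s) \lor (\lnot r \to (r \to u)))) \to (\lnot p \lor p))}.
\lnot (((\lnot p \lor p) \land (((u \leftrightarrow \lnot t) \to \lnot s) \lor (\lnot r \to (r \to u)))) \to (\lnot p \lor p)): α-rule — add ((\lnot p \lor p) \land (((u \leftrightarrow \lnot t) \to \lnot s) \lor (\lnot r \to (r \to u)))), \lnot (\lnot p \lor p).
((\lnot p \lor p) \land (((u \leftrightarrow \lnot t) \to \lnot s) \lor (\lnot r \to (r \to u)))): α-rule — add (\lnot p \lor p), (((u \leftrightarrow \lnot t) \to \lnot s) \lor (\lnot r \to (r \to u))).
\lnot (\lnot p \lor p): α-rule — add \lnot \lnot p, \lnot p.
× closes — contains both p and \lnot p.
All 1 branch closes.
Every branch closed, so the negation is unsatisfiable and the formula is valid.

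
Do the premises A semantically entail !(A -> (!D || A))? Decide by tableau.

No

Initial set: {A; !!(A -> (!D || A))}.
!!(A -> (!D || A)): β-rule — branch into !A  //  (!D || A).
  branch 1 (add !A):
    × closes — contains both A and !A.
  branch 2 (add (!D || A)):
    (!D || A): β-rule — branch into !D  //  A.
      branch 2.1 (add !D):
        ○ open, literals {A=T, D=F}.
      branch 2.2 (add A):
        ○ open, literals {A=T}.
1 branch closed, 2 open.
An open branch gives a countermodel: A=T, D=F (unmentioned atoms arbitrary); the premises hold there but the conclusion fails.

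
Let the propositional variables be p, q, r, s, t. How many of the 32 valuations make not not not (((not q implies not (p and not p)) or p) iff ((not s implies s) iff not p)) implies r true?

24

Initial set: {(not not not (((not q implies not (p and not p)) or p) iff ((not s implies s) iff not p)) implies r)}.
(not not not (((not q implies not (p and not p)) or p) iff ((not s implies s) iff not p)) implies r): β-rule — branch into not not not not (((not q implies not (p and not p)) or p) iff ((not s implies s) iff not p))  //  r.
  branch 1 (add not not not not (((not q implies not (p and not p)) or p) iff ((not s implies s) iff not p))):
    not not not not (((not q implies not (p and not p)) or p) iff ((not s implies s) iff not p)): drop double negation, giving not not (((not q implies not (p and not p)) or p) iff ((not s implies s) iff not p)).
    not not (((not q implies not (p and not p)) or p) iff ((not s implies s) iff not p)): β-rule — branch into ((not q implies not (p and not p)) or p), ((not s implies s) iff not p)  //  not ((not q implies not (p and not p)) or p), not ((not s implies s) iff not p).
      branch 1.1 (add ((not q implies not (p and not p)) or p), ((not s implies s) iff not p)):
        ((not q implies not (p and not p)) or p): β-rule — branch into (not q implies not (p and not p))  //  p.
          branch 1.1.1 (add (not q implies not (p and not p))):
            ((not s implies s) iff not p): β-rule — branch into (not s implies s), not p  //  not (not s implies s), not not p.
              branch 1.1.1.1 (add (not s implies s), not p):
                (not q implies not (p and not p)): β-rule — branch into not not q  //  not (p and not p).
                  branch 1.1.1.1.1 (add not not q):
                    (not s implies s): β-rule — branch into not not s  //  s.
                      branch 1.1.1.1.1.1 (add not not s):
                        ○ open, literals {p=0, q=1, s=1}.
                      branch 1.1.1.1.1.2 (add s):
                        ○ open, literals {p=0, q=1, s=1}.
                  branch 1.1.1.1.2 (add not (p and not p)):
                    (not s implies s): β-rule — branch into not not s  //  s.
                      branch 1.1.1.1.2.1 (add not not s):
                        not (p and not p): β-rule — branch into not p  //  not not p.
                          branch 1.1.1.1.2.1.1 (add not p):
                            ○ open, literals {p=0, s=1}.
                          branch 1.1.1.1.2.1.2 (add not not p):
                            × closes — contains both p and not p.
                      branch 1.1.1.1.2.2 (add s):
                        not (p and not p): β-rule — branch into not p  //  not not p.
                          branch 1.1.1.1.2.2.1 (add not p):
                            ○ open, literals {p=0, s=1}.
                          branch 1.1.1.1.2.2.2 (add not not p):
                            × closes — contains both p and not p.
              branch 1.1.1.2 (add not (not s implies s), not not p):
                not (not s implies s): α-rule — add not s, not s.
                (not q implies not (p and not p)): β-rule — branch into not not q  //  not (p and not p).
                  branch 1.1.1.2.1 (add not not q):
                    ○ open, literals {p=1, q=1, s=0}.
                  branch 1.1.1.2.2 (add not (p and not p)):
                    not (p and not p): β-rule — branch into not p  //  not not p.
                      branch 1.1.1.2.2.1 (add not p):
                        × closes — contains both p and not p.
                      branch 1.1.1.2.2.2 (add not not p):
                        ○ open, literals {p=1, s=0}.
          branch 1.1.2 (add p):
            ((not s implies s) iff not p): β-rule — branch into (not s implies s), not p  //  not (not s implies s), not not p.
              branch 1.1.2.1 (add (not s implies s), not p):
                × closes — contains both p and not p.
              branch 1.1.2.2 (add not (not s implies s), not not p):
                not (not s implies s): α-rule — add not s, not s.
                ○ open, literals {p=1, s=0}.
      branch 1.2 (add not ((not q implies not (p and not p)) or p), not ((not s implies s) iff not p)):
        not ((not q implies not (p and not p)) or p): α-rule — add not (not q implies not (p and not p)), not p.
        not (not q implies not (p and not p)): α-rule — add not q, not not (p and not p).
        not not (p and not p): α-rule — add p, not p.
        × closes — contains both p and not p.
  branch 2 (add r):
    ○ open, literals {r=1}.
5 branches closed, 8 open.
Each open branch fixes some atoms; the unmentioned ones are free. Counting distinct full assignments: branch {p=0, q=1, s=1} (r, t) contributes 4 new; branch {p=0, q=1, s=1} (r, t) contributes 0 new; branch {p=0, s=1} (q, r, t) contributes 4 new; branch {p=0, s=1} (q, r, t) contributes 0 new; branch {p=1, q=1, s=0} (r, t) contributes 4 new; branch {p=1, s=0} (q, r, t) contributes 4 new; branch {p=1, s=0} (q, r, t) contributes 0 new; branch {r=1} (p, q, s, t) contributes 8 new. Total: 24.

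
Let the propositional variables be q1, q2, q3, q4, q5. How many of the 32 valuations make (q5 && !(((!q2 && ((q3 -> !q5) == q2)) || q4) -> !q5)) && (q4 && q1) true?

4

Initial set: {((q5 && !(((!q2 && ((q3 -> !q5) == q2)) || q4) -> !q5)) && (q4 && q1))}.
((q5 && !(((!q2 && ((q3 -> !q5) == q2)) || q4) -> !q5)) && (q4 && q1)): α-rule — add (q5 && !(((!q2 && ((q3 -> !q5) == q2)) || q4) -> !q5)), (q4 && q1).
(q5 && !(((!q2 && ((q3 -> !q5) == q2)) || q4) -> !q5)): α-rule — add q5, !(((!q2 && ((q3 -> !q5) == q2)) || q4) -> !q5).
(q4 && q1): α-rule — add q4, q1.
!(((!q2 && ((q3 -> !q5) == q2)) || q4) -> !q5): α-rule — add ((!q2 && ((q3 -> !q5) == q2)) || q4), !!q5.
((!q2 && ((q3 -> !q5) == q2)) || q4): β-rule — branch into (!q2 && ((q3 -> !q5) == q2))  //  q4.
  branch 1 (add (!q2 && ((q3 -> !q5) == q2))):
    (!q2 && ((q3 -> !q5) == q2)): α-rule — add !q2, ((q3 -> !q5) == q2).
    ((q3 -> !q5) == q2): β-rule — branch into (q3 -> !q5), q2  //  !(q3 -> !q5), !q2.
      branch 1.1 (add (q3 -> !q5), q2):
        × closes — contains both q2 and !q2.
      branch 1.2 (add !(q3 -> !q5), !q2):
        !(q3 -> !q5): α-rule — add q3, !!q5.
        ○ open, literals {q1=T, q2=F, q3=T, q4=T, q5=T}.
  branch 2 (add q4):
    ○ open, literals {q1=T, q4=T, q5=T}.
1 branch closed, 2 open.
Each open branch fixes some atoms; the unmentioned ones are free. Counting distinct full assignments: branch {q1=T, q2=F, q3=T, q4=T, q5=T} (none free) contributes 1 new; branch {q1=T, q4=T, q5=T} (q2, q3) contributes 3 new. Total: 4.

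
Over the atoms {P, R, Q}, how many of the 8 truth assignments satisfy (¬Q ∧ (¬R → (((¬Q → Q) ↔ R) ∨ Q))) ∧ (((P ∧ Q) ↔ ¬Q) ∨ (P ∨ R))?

Initial set: {((¬Q ∧ (¬R → (((¬Q → Q) ↔ R) ∨ Q))) ∧ (((P ∧ Q) ↔ ¬Q) ∨ (P ∨ R)))}.
((¬Q ∧ (¬R → (((¬Q → Q) ↔ R) ∨ Q))) ∧ (((P ∧ Q) ↔ ¬Q) ∨ (P ∨ R))): α-rule — add (¬Q ∧ (¬R → (((¬Q → Q) ↔ R) ∨ Q))), (((P ∧ Q) ↔ ¬Q) ∨ (P ∨ R)).
(¬Q ∧ (¬R → (((¬Q → Q) ↔ R) ∨ Q))): α-rule — add ¬Q, (¬R → (((¬Q → Q) ↔ R) ∨ Q)).
(((P ∧ Q) ↔ ¬Q) ∨ (P ∨ R)): β-rule — branch into ((P ∧ Q) ↔ ¬Q)  //  (P ∨ R).
  branch 1 (add ((P ∧ Q) ↔ ¬Q)):
    (¬R → (((¬Q → Q) ↔ R) ∨ Q)): β-rule — branch into ¬¬R  //  (((¬Q → Q) ↔ R) ∨ Q).
      branch 1.1 (add ¬¬R):
        ((P ∧ Q) ↔ ¬Q): β-rule — branch into (P ∧ Q), ¬Q  //  ¬(P ∧ Q), ¬¬Q.
          branch 1.1.1 (add (P ∧ Q), ¬Q):
            (P ∧ Q): α-rule — add P, Q.
            × closes — contains both Q and ¬Q.
          branch 1.1.2 (add ¬(P ∧ Q), ¬¬Q):
            × closes — contains both Q and ¬Q.
      branch 1.2 (add (((¬Q → Q) ↔ R) ∨ Q)):
        ((P ∧ Q) ↔ ¬Q): β-rule — branch into (P ∧ Q), ¬Q  //  ¬(P ∧ Q), ¬¬Q.
          branch 1.2.1 (add (P ∧ Q), ¬Q):
            (P ∧ Q): α-rule — add P, Q.
            × closes — contains both Q and ¬Q.
          branch 1.2.2 (add ¬(P ∧ Q), ¬¬Q):
            × closes — contains both Q and ¬Q.
  branch 2 (add (P ∨ R)):
    (¬R → (((¬Q → Q) ↔ R) ∨ Q)): β-rule — branch into ¬¬R  //  (((¬Q → Q) ↔ R) ∨ Q).
      branch 2.1 (add ¬¬R):
        (P ∨ R): β-rule — branch into P  //  R.
          branch 2.1.1 (add P):
            ○ open, literals {P=T, Q=F, R=T}.
          branch 2.1.2 (add R):
            ○ open, literals {Q=F, R=T}.
      branch 2.2 (add (((¬Q → Q) ↔ R) ∨ Q)):
        (P ∨ R): β-rule — branch into P  //  R.
          branch 2.2.1 (add P):
            (((¬Q → Q) ↔ R) ∨ Q): β-rule — branch into ((¬Q → Q) ↔ R)  //  Q.
              branch 2.2.1.1 (add ((¬Q → Q) ↔ R)):
                ((¬Q → Q) ↔ R): β-rule — branch into (¬Q → Q), R  //  ¬(¬Q → Q), ¬R.
                  branch 2.2.1.1.1 (add (¬Q → Q), R):
                    (¬Q → Q): β-rule — branch into ¬¬Q  //  Q.
                      branch 2.2.1.1.1.1 (add ¬¬Q):
                        × closes — contains both Q and ¬Q.
                      branch 2.2.1.1.1.2 (add Q):
                        × closes — contains both Q and ¬Q.
                  branch 2.2.1.1.2 (add ¬(¬Q → Q), ¬R):
                    ¬(¬Q → Q): α-rule — add ¬Q, ¬Q.
                    ○ open, literals {P=T, Q=F, R=F}.
              branch 2.2.1.2 (add Q):
                × closes — contains both Q and ¬Q.
          branch 2.2.2 (add R):
            (((¬Q → Q) ↔ R) ∨ Q): β-rule — branch into ((¬Q → Q) ↔ R)  //  Q.
              branch 2.2.2.1 (add ((¬Q → Q) ↔ R)):
                ((¬Q → Q) ↔ R): β-rule — branch into (¬Q → Q), R  //  ¬(¬Q → Q), ¬R.
                  branch 2.2.2.1.1 (add (¬Q → Q), R):
                    (¬Q → Q): β-rule — branch into ¬¬Q  //  Q.
                      branch 2.2.2.1.1.1 (add ¬¬Q):
                        × closes — contains both Q and ¬Q.
                      branch 2.2.2.1.1.2 (add Q):
                        × closes — contains both Q and ¬Q.
                  branch 2.2.2.1.2 (add ¬(¬Q → Q), ¬R):
                    × closes — contains both R and ¬R.
              branch 2.2.2.2 (add Q):
                × closes — contains both Q and ¬Q.
11 branches closed, 3 open.
Each open branch fixes some atoms; the unmentioned ones are free. Counting distinct full assignments: branch {P=T, Q=F, R=T} (none free) contributes 1 new; branch {Q=F, R=T} (P) contributes 1 new; branch {P=T, Q=F, R=F} (none free) contributes 1 new. Total: 3.

3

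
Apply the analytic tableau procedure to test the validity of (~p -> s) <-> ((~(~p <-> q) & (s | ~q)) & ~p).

Not valid

Assume the negation and expand:
Initial set: {~((~p -> s) <-> ((~(~p <-> q) & (s | ~q)) & ~p))}.
~((~p -> s) <-> ((~(~p <-> q) & (s | ~q)) & ~p)): β-rule — branch into (~p -> s), ~((~(~p <-> q) & (s | ~q)) & ~p)  //  ~(~p -> s), ((~(~p <-> q) & (s | ~q)) & ~p).
  branch 1 (add (~p -> s), ~((~(~p <-> q) & (s | ~q)) & ~p)):
    (~p -> s): β-rule — branch into ~~p  //  s.
      branch 1.1 (add ~~p):
        ~((~(~p <-> q) & (s | ~q)) & ~p): β-rule — branch into ~(~(~p <-> q) & (s | ~q))  //  ~~p.
          branch 1.1.1 (add ~(~(~p <-> q) & (s | ~q))):
            ~(~(~p <-> q) & (s | ~q)): β-rule — branch into ~~(~p <-> q)  //  ~(s | ~q).
              branch 1.1.1.1 (add ~~(~p <-> q)):
                ~~(~p <-> q): β-rule — branch into ~p, q  //  ~~p, ~q.
                  branch 1.1.1.1.1 (add ~p, q):
                    × closes — contains both p and ~p.
                  branch 1.1.1.1.2 (add ~~p, ~q):
                    ○ open, literals {p=T, q=F}.
              branch 1.1.1.2 (add ~(s | ~q)):
                ~(s | ~q): α-rule — add ~s, ~~q.
                ○ open, literals {p=T, q=T, s=F}.
          branch 1.1.2 (add ~~p):
            ○ open, literals {p=T}.
      branch 1.2 (add s):
        ~((~(~p <-> q) & (s | ~q)) & ~p): β-rule — branch into ~(~(~p <-> q) & (s | ~q))  //  ~~p.
          branch 1.2.1 (add ~(~(~p <-> q) & (s | ~q))):
            ~(~(~p <-> q) & (s | ~q)): β-rule — branch into ~~(~p <-> q)  //  ~(s | ~q).
              branch 1.2.1.1 (add ~~(~p <-> q)):
                ~~(~p <-> q): β-rule — branch into ~p, q  //  ~~p, ~q.
                  branch 1.2.1.1.1 (add ~p, q):
                    ○ open, literals {p=F, q=T, s=T}.
                  branch 1.2.1.1.2 (add ~~p, ~q):
                    ○ open, literals {p=T, q=F, s=T}.
              branch 1.2.1.2 (add ~(s | ~q)):
                ~(s | ~q): α-rule — add ~s, ~~q.
                × closes — contains both s and ~s.
          branch 1.2.2 (add ~~p):
            ○ open, literals {p=T, s=T}.
  branch 2 (add ~(~p -> s), ((~(~p <-> q) & (s | ~q)) & ~p)):
    ~(~p -> s): α-rule — add ~p, ~s.
    ((~(~p <-> q) & (s | ~q)) & ~p): α-rule — add (~(~p <-> q) & (s | ~q)), ~p.
    (~(~p <-> q) & (s | ~q)): α-rule — add ~(~p <-> q), (s | ~q).
    ~(~p <-> q): β-rule — branch into ~p, ~q  //  ~~p, q.
      branch 2.1 (add ~p, ~q):
        (s | ~q): β-rule — branch into s  //  ~q.
          branch 2.1.1 (add s):
            × closes — contains both s and ~s.
          branch 2.1.2 (add ~q):
            ○ open, literals {p=F, q=F, s=F}.
      branch 2.2 (add ~~p, q):
        × closes — contains both p and ~p.
4 branches closed, 7 open.
An open branch gives a countermodel: p=T, q=F (unmentioned atoms arbitrary); under it the original formula is false.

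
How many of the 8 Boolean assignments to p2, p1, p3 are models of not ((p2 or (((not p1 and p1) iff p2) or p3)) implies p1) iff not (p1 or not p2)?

Initial set: {(not ((p2 or (((not p1 and p1) iff p2) or p3)) implies p1) iff not (p1 or not p2))}.
(not ((p2 or (((not p1 and p1) iff p2) or p3)) implies p1) iff not (p1 or not p2)): β-rule — branch into not ((p2 or (((not p1 and p1) iff p2) or p3)) implies p1), not (p1 or not p2)  //  not not ((p2 or (((not p1 and p1) iff p2) or p3)) implies p1), not not (p1 or not p2).
  branch 1 (add not ((p2 or (((not p1 and p1) iff p2) or p3)) implies p1), not (p1 or not p2)):
    not ((p2 or (((not p1 and p1) iff p2) or p3)) implies p1): α-rule — add (p2 or (((not p1 and p1) iff p2) or p3)), not p1.
    not (p1 or not p2): α-rule — add not p1, not not p2.
    (p2 or (((not p1 and p1) iff p2) or p3)): β-rule — branch into p2  //  (((not p1 and p1) iff p2) or p3).
      branch 1.1 (add p2):
        ○ open, literals {p1=false, p2=true}.
      branch 1.2 (add (((not p1 and p1) iff p2) or p3)):
        (((not p1 and p1) iff p2) or p3): β-rule — branch into ((not p1 and p1) iff p2)  //  p3.
          branch 1.2.1 (add ((not p1 and p1) iff p2)):
            ((not p1 and p1) iff p2): β-rule — branch into (not p1 and p1), p2  //  not (not p1 and p1), not p2.
              branch 1.2.1.1 (add (not p1 and p1), p2):
                (not p1 and p1): α-rule — add not p1, p1.
                × closes — contains both p1 and not p1.
              branch 1.2.1.2 (add not (not p1 and p1), not p2):
                × closes — contains both p2 and not p2.
          branch 1.2.2 (add p3):
            ○ open, literals {p1=false, p2=true, p3=true}.
  branch 2 (add not not ((p2 or (((not p1 and p1) iff p2) or p3)) implies p1), not not (p1 or not p2)):
    not not ((p2 or (((not p1 and p1) iff p2) or p3)) implies p1): β-rule — branch into not (p2 or (((not p1 and p1) iff p2) or p3))  //  p1.
      branch 2.1 (add not (p2 or (((not p1 and p1) iff p2) or p3))):
        not (p2 or (((not p1 and p1) iff p2) or p3)): α-rule — add not p2, not (((not p1 and p1) iff p2) or p3).
        not (((not p1 and p1) iff p2) or p3): α-rule — add not ((not p1 and p1) iff p2), not p3.
        not not (p1 or not p2): β-rule — branch into p1  //  not p2.
          branch 2.1.1 (add p1):
            not ((not p1 and p1) iff p2): β-rule — branch into (not p1 and p1), not p2  //  not (not p1 and p1), p2.
              branch 2.1.1.1 (add (not p1 and p1), not p2):
                (not p1 and p1): α-rule — add not p1, p1.
                × closes — contains both p1 and not p1.
              branch 2.1.1.2 (add not (not p1 and p1), p2):
                × closes — contains both p2 and not p2.
          branch 2.1.2 (add not p2):
            not ((not p1 and p1) iff p2): β-rule — branch into (not p1 and p1), not p2  //  not (not p1 and p1), p2.
              branch 2.1.2.1 (add (not p1 and p1), not p2):
                (not p1 and p1): α-rule — add not p1, p1.
                × closes — contains both p1 and not p1.
              branch 2.1.2.2 (add not (not p1 and p1), p2):
                × closes — contains both p2 and not p2.
      branch 2.2 (add p1):
        not not (p1 or not p2): β-rule — branch into p1  //  not p2.
          branch 2.2.1 (add p1):
            ○ open, literals {p1=true}.
          branch 2.2.2 (add not p2):
            ○ open, literals {p1=true, p2=false}.
6 branches closed, 4 open.
Each open branch fixes some atoms; the unmentioned ones are free. Counting distinct full assignments: branch {p1=false, p2=true} (p3) contributes 2 new; branch {p1=false, p2=true, p3=true} (none free) contributes 0 new; branch {p1=true} (p2, p3) contributes 4 new; branch {p1=true, p2=false} (p3) contributes 0 new. Total: 6.

6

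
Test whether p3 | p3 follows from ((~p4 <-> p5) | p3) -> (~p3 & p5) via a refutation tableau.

No

Initial set: {(((~p4 <-> p5) | p3) -> (~p3 & p5)); ~(p3 | p3)}.
~(p3 | p3): α-rule — add ~p3, ~p3.
(((~p4 <-> p5) | p3) -> (~p3 & p5)): β-rule — branch into ~((~p4 <-> p5) | p3)  //  (~p3 & p5).
  branch 1 (add ~((~p4 <-> p5) | p3)):
    ~((~p4 <-> p5) | p3): α-rule — add ~(~p4 <-> p5), ~p3.
    ~(~p4 <-> p5): β-rule — branch into ~p4, ~p5  //  ~~p4, p5.
      branch 1.1 (add ~p4, ~p5):
        ○ open, literals {p3=false, p4=false, p5=false}.
      branch 1.2 (add ~~p4, p5):
        ○ open, literals {p3=false, p4=true, p5=true}.
  branch 2 (add (~p3 & p5)):
    (~p3 & p5): α-rule — add ~p3, p5.
    ○ open, literals {p3=false, p5=true}.
0 branches closed, 3 open.
An open branch gives a countermodel: p3=false, p4=false, p5=false (unmentioned atoms arbitrary); the premises hold there but the conclusion fails.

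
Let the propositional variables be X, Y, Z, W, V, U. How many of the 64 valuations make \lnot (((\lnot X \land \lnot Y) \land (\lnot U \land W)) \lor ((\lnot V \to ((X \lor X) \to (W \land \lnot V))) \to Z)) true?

Initial set: {\lnot (((\lnot X \land \lnot Y) \land (\lnot U \land W)) \lor ((\lnot V \to ((X \lor X) \to (W \land \lnot V))) \to Z))}.
\lnot (((\lnot X \land \lnot Y) \land (\lnot U \land W)) \lor ((\lnot V \to ((X \lor X) \to (W \land \lnot V))) \to Z)): α-rule — add \lnot ((\lnot X \land \lnot Y) \land (\lnot U \land W)), \lnot ((\lnot V \to ((X \lor X) \to (W \land \lnot V))) \to Z).
\lnot ((\lnot V \to ((X \lor X) \to (W \land \lnot V))) \to Z): α-rule — add (\lnot V \to ((X \lor X) \to (W \land \lnot V))), \lnot Z.
\lnot ((\lnot X \land \lnot Y) \land (\lnot U \land W)): β-rule — branch into \lnot (\lnot X \land \lnot Y)  //  \lnot (\lnot U \land W).
  branch 1 (add \lnot (\lnot X \land \lnot Y)):
    (\lnot V \to ((X \lor X) \to (W \land \lnot V))): β-rule — branch into \lnot \lnot V  //  ((X \lor X) \to (W \land \lnot V)).
      branch 1.1 (add \lnot \lnot V):
        \lnot (\lnot X \land \lnot Y): β-rule — branch into \lnot \lnot X  //  \lnot \lnot Y.
          branch 1.1.1 (add \lnot \lnot X):
            ○ open, literals {V=true, X=true, Z=false}.
          branch 1.1.2 (add \lnot \lnot Y):
            ○ open, literals {V=true, Y=true, Z=false}.
      branch 1.2 (add ((X \lor X) \to (W \land \lnot V))):
        \lnot (\lnot X \land \lnot Y): β-rule — branch into \lnot \lnot X  //  \lnot \lnot Y.
          branch 1.2.1 (add \lnot \lnot X):
            ((X \lor X) \to (W \land \lnot V)): β-rule — branch into \lnot (X \lor X)  //  (W \land \lnot V).
              branch 1.2.1.1 (add \lnot (X \lor X)):
                \lnot (X \lor X): α-rule — add \lnot X, \lnot X.
                × closes — contains both X and \lnot X.
              branch 1.2.1.2 (add (W \land \lnot V)):
                (W \land \lnot V): α-rule — add W, \lnot V.
                ○ open, literals {V=false, W=true, X=true, Z=false}.
          branch 1.2.2 (add \lnot \lnot Y):
            ((X \lor X) \to (W \land \lnot V)): β-rule — branch into \lnot (X \lor X)  //  (W \land \lnot V).
              branch 1.2.2.1 (add \lnot (X \lor X)):
                \lnot (X \lor X): α-rule — add \lnot X, \lnot X.
                ○ open, literals {X=false, Y=true, Z=false}.
              branch 1.2.2.2 (add (W \land \lnot V)):
                (W \land \lnot V): α-rule — add W, \lnot V.
                ○ open, literals {V=false, W=true, Y=true, Z=false}.
  branch 2 (add \lnot (\lnot U \land W)):
    (\lnot V \to ((X \lor X) \to (W \land \lnot V))): β-rule — branch into \lnot \lnot V  //  ((X \lor X) \to (W \land \lnot V)).
      branch 2.1 (add \lnot \lnot V):
        \lnot (\lnot U \land W): β-rule — branch into \lnot \lnot U  //  \lnot W.
          branch 2.1.1 (add \lnot \lnot U):
            ○ open, literals {U=true, V=true, Z=false}.
          branch 2.1.2 (add \lnot W):
            ○ open, literals {V=true, W=false, Z=false}.
      branch 2.2 (add ((X \lor X) \to (W \land \lnot V))):
        \lnot (\lnot U \land W): β-rule — branch into \lnot \lnot U  //  \lnot W.
          branch 2.2.1 (add \lnot \lnot U):
            ((X \lor X) \to (W \land \lnot V)): β-rule — branch into \lnot (X \lor X)  //  (W \land \lnot V).
              branch 2.2.1.1 (add \lnot (X \lor X)):
                \lnot (X \lor X): α-rule — add \lnot X, \lnot X.
                ○ open, literals {U=true, X=false, Z=false}.
              branch 2.2.1.2 (add (W \land \lnot V)):
                (W \land \lnot V): α-rule — add W, \lnot V.
                ○ open, literals {U=true, V=false, W=true, Z=false}.
          branch 2.2.2 (add \lnot W):
            ((X \lor X) \to (W \land \lnot V)): β-rule — branch into \lnot (X \lor X)  //  (W \land \lnot V).
              branch 2.2.2.1 (add \lnot (X \lor X)):
                \lnot (X \lor X): α-rule — add \lnot X, \lnot X.
                ○ open, literals {W=false, X=false, Z=false}.
              branch 2.2.2.2 (add (W \land \lnot V)):
                (W \land \lnot V): α-rule — add W, \lnot V.
                × closes — contains both W and \lnot W.
2 branches closed, 10 open.
Each open branch fixes some atoms; the unmentioned ones are free. Counting distinct full assignments: branch {V=true, X=true, Z=false} (Y, W, U) contributes 8 new; branch {V=true, Y=true, Z=false} (X, W, U) contributes 4 new; branch {V=false, W=true, X=true, Z=false} (Y, U) contributes 4 new; branch {X=false, Y=true, Z=false} (W, V, U) contributes 4 new; branch {V=false, W=true, Y=true, Z=false} (X, U) contributes 0 new; branch {U=true, V=true, Z=false} (X, Y, W) contributes 2 new; branch {V=true, W=false, Z=false} (X, Y, U) contributes 1 new; branch {U=true, X=false, Z=false} (Y, W, V) contributes 2 new; branch {U=true, V=false, W=true, Z=false} (X, Y) contributes 0 new; branch {W=false, X=false, Z=false} (Y, V, U) contributes 1 new. Total: 26.

26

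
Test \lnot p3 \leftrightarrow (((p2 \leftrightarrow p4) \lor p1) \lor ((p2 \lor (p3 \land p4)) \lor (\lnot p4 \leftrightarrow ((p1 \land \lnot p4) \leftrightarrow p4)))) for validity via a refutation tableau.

Assume the negation and expand:
Initial set: {\lnot (\lnot p3 \leftrightarrow (((p2 \leftrightarrow p4) \lor p1) \lor ((p2 \lor (p3 \land p4)) \lor (\lnot p4 \leftrightarrow ((p1 \land \lnot p4) \leftrightarrow p4)))))}.
\lnot (\lnot p3 \leftrightarrow (((p2 \leftrightarrow p4) \lor p1) \lor ((p2 \lor (p3 \land p4)) \lor (\lnot p4 \leftrightarrow ((p1 \land \lnot p4) \leftrightarrow p4))))): β-rule — branch into \lnot p3, \lnot (((p2 \leftrightarrow p4) \lor p1) \lor ((p2 \lor (p3 \land p4)) \lor (\lnot p4 \leftrightarrow ((p1 \land \lnot p4) \leftrightarrow p4))))  //  \lnot \lnot p3, (((p2 \leftrightarrow p4) \lor p1) \lor ((p2 \lor (p3 \land p4)) \lor (\lnot p4 \leftrightarrow ((p1 \land \lnot p4) \leftrightarrow p4)))).
  branch 1 (add \lnot p3, \lnot (((p2 \leftrightarrow p4) \lor p1) \lor ((p2 \lor (p3 \land p4)) \lor (\lnot p4 \leftrightarrow ((p1 \land \lnot p4) \leftrightarrow p4))))):
    \lnot (((p2 \leftrightarrow p4) \lor p1) \lor ((p2 \lor (p3 \land p4)) \lor (\lnot p4 \leftrightarrow ((p1 \land \lnot p4) \leftrightarrow p4)))): α-rule — add \lnot ((p2 \leftrightarrow p4) \lor p1), \lnot ((p2 \lor (p3 \land p4)) \lor (\lnot p4 \leftrightarrow ((p1 \land \lnot p4) \leftrightarrow p4))).
    \lnot ((p2 \leftrightarrow p4) \lor p1): α-rule — add \lnot (p2 \leftrightarrow p4), \lnot p1.
    \lnot ((p2 \lor (p3 \land p4)) \lor (\lnot p4 \leftrightarrow ((p1 \land \lnot p4) \leftrightarrow p4))): α-rule — add \lnot (p2 \lor (p3 \land p4)), \lnot (\lnot p4 \leftrightarrow ((p1 \land \lnot p4) \leftrightarrow p4)).
    \lnot (p2 \lor (p3 \land p4)): α-rule — add \lnot p2, \lnot (p3 \land p4).
    \lnot (p2 \leftrightarrow p4): β-rule — branch into p2, \lnot p4  //  \lnot p2, p4.
      branch 1.1 (add p2, \lnot p4):
        × closes — contains both p2 and \lnot p2.
      branch 1.2 (add \lnot p2, p4):
        \lnot (\lnot p4 \leftrightarrow ((p1 \land \lnot p4) \leftrightarrow p4)): β-rule — branch into \lnot p4, \lnot ((p1 \land \lnot p4) \leftrightarrow p4)  //  \lnot \lnot p4, ((p1 \land \lnot p4) \leftrightarrow p4).
          branch 1.2.1 (add \lnot p4, \lnot ((p1 \land \lnot p4) \leftrightarrow p4)):
            × closes — contains both p4 and \lnot p4.
          branch 1.2.2 (add \lnot \lnot p4, ((p1 \land \lnot p4) \leftrightarrow p4)):
            \lnot (p3 \land p4): β-rule — branch into \lnot p3  //  \lnot p4.
              branch 1.2.2.1 (add \lnot p3):
                ((p1 \land \lnot p4) \leftrightarrow p4): β-rule — branch into (p1 \land \lnot p4), p4  //  \lnot (p1 \land \lnot p4), \lnot p4.
                  branch 1.2.2.1.1 (add (p1 \land \lnot p4), p4):
                    (p1 \land \lnot p4): α-rule — add p1, \lnot p4.
                    × closes — contains both p1 and \lnot p1.
                  branch 1.2.2.1.2 (add \lnot (p1 \land \lnot p4), \lnot p4):
                    × closes — contains both p4 and \lnot p4.
              branch 1.2.2.2 (add \lnot p4):
                × closes — contains both p4 and \lnot p4.
  branch 2 (add \lnot \lnot p3, (((p2 \leftrightarrow p4) \lor p1) \lor ((p2 \lor (p3 \land p4)) \lor (\lnot p4 \leftrightarrow ((p1 \land \lnot p4) \leftrightarrow p4))))):
    (((p2 \leftrightarrow p4) \lor p1) \lor ((p2 \lor (p3 \land p4)) \lor (\lnot p4 \leftrightarrow ((p1 \land \lnot p4) \leftrightarrow p4)))): β-rule — branch into ((p2 \leftrightarrow p4) \lor p1)  //  ((p2 \lor (p3 \land p4)) \lor (\lnot p4 \leftrightarrow ((p1 \land \lnot p4) \leftrightarrow p4))).
      branch 2.1 (add ((p2 \leftrightarrow p4) \lor p1)):
        ((p2 \leftrightarrow p4) \lor p1): β-rule — branch into (p2 \leftrightarrow p4)  //  p1.
          branch 2.1.1 (add (p2 \leftrightarrow p4)):
            (p2 \leftrightarrow p4): β-rule — branch into p2, p4  //  \lnot p2, \lnot p4.
              branch 2.1.1.1 (add p2, p4):
                ○ open, literals {p2=T, p3=T, p4=T}.
              branch 2.1.1.2 (add \lnot p2, \lnot p4):
                ○ open, literals {p2=F, p3=T, p4=F}.
          branch 2.1.2 (add p1):
            ○ open, literals {p1=T, p3=T}.
      branch 2.2 (add ((p2 \lor (p3 \land p4)) \lor (\lnot p4 \leftrightarrow ((p1 \land \lnot p4) \leftrightarrow p4)))):
        ((p2 \lor (p3 \land p4)) \lor (\lnot p4 \leftrightarrow ((p1 \land \lnot p4) \leftrightarrow p4))): β-rule — branch into (p2 \lor (p3 \land p4))  //  (\lnot p4 \leftrightarrow ((p1 \land \lnot p4) \leftrightarrow p4)).
          branch 2.2.1 (add (p2 \lor (p3 \land p4))):
            (p2 \lor (p3 \land p4)): β-rule — branch into p2  //  (p3 \land p4).
              branch 2.2.1.1 (add p2):
                ○ open, literals {p2=T, p3=T}.
              branch 2.2.1.2 (add (p3 \land p4)):
                (p3 \land p4): α-rule — add p3, p4.
                ○ open, literals {p3=T, p4=T}.
          branch 2.2.2 (add (\lnot p4 \leftrightarrow ((p1 \land \lnot p4) \leftrightarrow p4))):
            (\lnot p4 \leftrightarrow ((p1 \land \lnot p4) \leftrightarrow p4)): β-rule — branch into \lnot p4, ((p1 \land \lnot p4) \leftrightarrow p4)  //  \lnot \lnot p4, \lnot ((p1 \land \lnot p4) \leftrightarrow p4).
              branch 2.2.2.1 (add \lnot p4, ((p1 \land \lnot p4) \leftrightarrow p4)):
                ((p1 \land \lnot p4) \leftrightarrow p4): β-rule — branch into (p1 \land \lnot p4), p4  //  \lnot (p1 \land \lnot p4), \lnot p4.
                  branch 2.2.2.1.1 (add (p1 \land \lnot p4), p4):
                    × closes — contains both p4 and \lnot p4.
                  branch 2.2.2.1.2 (add \lnot (p1 \land \lnot p4), \lnot p4):
                    \lnot (p1 \land \lnot p4): β-rule — branch into \lnot p1  //  \lnot \lnot p4.
                      branch 2.2.2.1.2.1 (add \lnot p1):
                        ○ open, literals {p1=F, p3=T, p4=F}.
                      branch 2.2.2.1.2.2 (add \lnot \lnot p4):
                        × closes — contains both p4 and \lnot p4.
              branch 2.2.2.2 (add \lnot \lnot p4, \lnot ((p1 \land \lnot p4) \leftrightarrow p4)):
                \lnot ((p1 \land \lnot p4) \leftrightarrow p4): β-rule — branch into (p1 \land \lnot p4), \lnot p4  //  \lnot (p1 \land \lnot p4), p4.
                  branch 2.2.2.2.1 (add (p1 \land \lnot p4), \lnot p4):
                    × closes — contains both p4 and \lnot p4.
                  branch 2.2.2.2.2 (add \lnot (p1 \land \lnot p4), p4):
                    \lnot (p1 \land \lnot p4): β-rule — branch into \lnot p1  //  \lnot \lnot p4.
                      branch 2.2.2.2.2.1 (add \lnot p1):
                        ○ open, literals {p1=F, p3=T, p4=T}.
                      branch 2.2.2.2.2.2 (add \lnot \lnot p4):
                        ○ open, literals {p3=T, p4=T}.
8 branches closed, 8 open.
An open branch gives a countermodel: p2=T, p3=T, p4=T (unmentioned atoms arbitrary); under it the original formula is false.

Not valid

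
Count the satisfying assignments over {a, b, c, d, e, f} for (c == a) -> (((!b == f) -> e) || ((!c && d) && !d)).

56

Initial set: {((c == a) -> (((!b == f) -> e) || ((!c && d) && !d)))}.
((c == a) -> (((!b == f) -> e) || ((!c && d) && !d))): β-rule — branch into !(c == a)  //  (((!b == f) -> e) || ((!c && d) && !d)).
  branch 1 (add !(c == a)):
    !(c == a): β-rule — branch into c, !a  //  !c, a.
      branch 1.1 (add c, !a):
        ○ open, literals {a=F, c=T}.
      branch 1.2 (add !c, a):
        ○ open, literals {a=T, c=F}.
  branch 2 (add (((!b == f) -> e) || ((!c && d) && !d))):
    (((!b == f) -> e) || ((!c && d) && !d)): β-rule — branch into ((!b == f) -> e)  //  ((!c && d) && !d).
      branch 2.1 (add ((!b == f) -> e)):
        ((!b == f) -> e): β-rule — branch into !(!b == f)  //  e.
          branch 2.1.1 (add !(!b == f)):
            !(!b == f): β-rule — branch into !b, !f  //  !!b, f.
              branch 2.1.1.1 (add !b, !f):
                ○ open, literals {b=F, f=F}.
              branch 2.1.1.2 (add !!b, f):
                ○ open, literals {b=T, f=T}.
          branch 2.1.2 (add e):
            ○ open, literals {e=T}.
      branch 2.2 (add ((!c && d) && !d)):
        ((!c && d) && !d): α-rule — add (!c && d), !d.
        (!c && d): α-rule — add !c, d.
        × closes — contains both d and !d.
1 branch closed, 5 open.
Each open branch fixes some atoms; the unmentioned ones are free. Counting distinct full assignments: branch {a=F, c=T} (b, d, e, f) contributes 16 new; branch {a=T, c=F} (b, d, e, f) contributes 16 new; branch {b=F, f=F} (a, c, d, e) contributes 8 new; branch {b=T, f=T} (a, c, d, e) contributes 8 new; branch {e=T} (a, b, c, d, f) contributes 8 new. Total: 56.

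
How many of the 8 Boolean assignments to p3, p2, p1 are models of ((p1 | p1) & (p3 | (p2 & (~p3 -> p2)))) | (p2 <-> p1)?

5

Initial set: {T (((p1 | p1) & (p3 | (p2 & (~p3 -> p2)))) | (p2 <-> p1))}.
T (((p1 | p1) & (p3 | (p2 & (~p3 -> p2)))) | (p2 <-> p1)): β-rule — branch into T ((p1 | p1) & (p3 | (p2 & (~p3 -> p2))))  //  T (p2 <-> p1).
  branch 1 (add T ((p1 | p1) & (p3 | (p2 & (~p3 -> p2))))):
    T ((p1 | p1) & (p3 | (p2 & (~p3 -> p2)))): α-rule — add T (p1 | p1), T (p3 | (p2 & (~p3 -> p2))).
    T (p1 | p1): β-rule — branch into T p1  //  T p1.
      branch 1.1 (add T p1):
        T (p3 | (p2 & (~p3 -> p2))): β-rule — branch into T p3  //  T (p2 & (~p3 -> p2)).
          branch 1.1.1 (add T p3):
            ○ open, literals {p1=1, p3=1}.
          branch 1.1.2 (add T (p2 & (~p3 -> p2))):
            T (p2 & (~p3 -> p2)): α-rule — add T p2, T (~p3 -> p2).
            T (~p3 -> p2): β-rule — branch into F ~p3  //  T p2.
              branch 1.1.2.1 (add F ~p3):
                ○ open, literals {p1=1, p2=1, p3=1}.
              branch 1.1.2.2 (add T p2):
                ○ open, literals {p1=1, p2=1}.
      branch 1.2 (add T p1):
        T (p3 | (p2 & (~p3 -> p2))): β-rule — branch into T p3  //  T (p2 & (~p3 -> p2)).
          branch 1.2.1 (add T p3):
            ○ open, literals {p1=1, p3=1}.
          branch 1.2.2 (add T (p2 & (~p3 -> p2))):
            T (p2 & (~p3 -> p2)): α-rule — add T p2, T (~p3 -> p2).
            T (~p3 -> p2): β-rule — branch into F ~p3  //  T p2.
              branch 1.2.2.1 (add F ~p3):
                ○ open, literals {p1=1, p2=1, p3=1}.
              branch 1.2.2.2 (add T p2):
                ○ open, literals {p1=1, p2=1}.
  branch 2 (add T (p2 <-> p1)):
    T (p2 <-> p1): β-rule — branch into T p2, T p1  //  F p2, F p1.
      branch 2.1 (add T p2, T p1):
        ○ open, literals {p1=1, p2=1}.
      branch 2.2 (add F p2, F p1):
        ○ open, literals {p1=0, p2=0}.
0 branches closed, 8 open.
Each open branch fixes some atoms; the unmentioned ones are free. Counting distinct full assignments: branch {p1=1, p3=1} (p2) contributes 2 new; branch {p1=1, p2=1, p3=1} (none free) contributes 0 new; branch {p1=1, p2=1} (p3) contributes 1 new; branch {p1=1, p3=1} (p2) contributes 0 new; branch {p1=1, p2=1, p3=1} (none free) contributes 0 new; branch {p1=1, p2=1} (p3) contributes 0 new; branch {p1=1, p2=1} (p3) contributes 0 new; branch {p1=0, p2=0} (p3) contributes 2 new. Total: 5.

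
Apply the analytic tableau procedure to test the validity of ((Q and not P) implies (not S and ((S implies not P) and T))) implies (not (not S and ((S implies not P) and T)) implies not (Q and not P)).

Assume the negation and expand:
Initial set: {F (((Q and not P) implies (not S and ((S implies not P) and T))) implies (not (not S and ((S implies not P) and T)) implies not (Q and not P)))}.
F (((Q and not P) implies (not S and ((S implies not P) and T))) implies (not (not S and ((S implies not P) and T)) implies not (Q and not P))): α-rule — add T ((Q and not P) implies (not S and ((S implies not P) and T))), F (not (not S and ((S implies not P) and T)) implies not (Q and not P)).
F (not (not S and ((S implies not P) and T)) implies not (Q and not P)): α-rule — add T not (not S and ((S implies not P) and T)), F not (Q and not P).
F not (Q and not P): α-rule — add T Q, T not P.
T ((Q and not P) implies (not S and ((S implies not P) and T))): β-rule — branch into F (Q and not P)  //  T (not S and ((S implies not P) and T)).
  branch 1 (add F (Q and not P)):
    T not (not S and ((S implies not P) and T)): β-rule — branch into F not S  //  F ((S implies not P) and T).
      branch 1.1 (add F not S):
        F (Q and not P): β-rule — branch into F Q  //  F not P.
          branch 1.1.1 (add F Q):
            × closes — contains both Q and not Q.
          branch 1.1.2 (add F not P):
            × closes — contains both P and not P.
      branch 1.2 (add F ((S implies not P) and T)):
        F (Q and not P): β-rule — branch into F Q  //  F not P.
          branch 1.2.1 (add F Q):
            × closes — contains both Q and not Q.
          branch 1.2.2 (add F not P):
            × closes — contains both P and not P.
  branch 2 (add T (not S and ((S implies not P) and T))):
    T (not S and ((S implies not P) and T)): α-rule — add T not S, T ((S implies not P) and T).
    T ((S implies not P) and T): α-rule — add T (S implies not P), T T.
    T not (not S and ((S implies not P) and T)): β-rule — branch into F not S  //  F ((S implies not P) and T).
      branch 2.1 (add F not S):
        × closes — contains both S and not S.
      branch 2.2 (add F ((S implies not P) and T)):
        T (S implies not P): β-rule — branch into F S  //  T not P.
          branch 2.2.1 (add F S):
            F ((S implies not P) and T): β-rule — branch into F (S implies not P)  //  F T.
              branch 2.2.1.1 (add F (S implies not P)):
                F (S implies not P): α-rule — add T S, F not P.
                × closes — contains both S and not S.
              branch 2.2.1.2 (add F T):
                × closes — contains both T and not T.
          branch 2.2.2 (add T not P):
            F ((S implies not P) and T): β-rule — branch into F (S implies not P)  //  F T.
              branch 2.2.2.1 (add F (S implies not P)):
                F (S implies not P): α-rule — add T S, F not P.
                × closes — contains both S and not S.
              branch 2.2.2.2 (add F T):
                × closes — contains both T and not T.
All 9 branches close.
Every branch closed, so the negation is unsatisfiable and the formula is valid.

Valid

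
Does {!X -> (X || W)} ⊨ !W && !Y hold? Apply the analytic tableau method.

No

Initial set: {(!X -> (X || W)); !(!W && !Y)}.
(!X -> (X || W)): β-rule — branch into !!X  //  (X || W).
  branch 1 (add !!X):
    !(!W && !Y): β-rule — branch into !!W  //  !!Y.
      branch 1.1 (add !!W):
        ○ open, literals {W=true, X=true}.
      branch 1.2 (add !!Y):
        ○ open, literals {X=true, Y=true}.
  branch 2 (add (X || W)):
    !(!W && !Y): β-rule — branch into !!W  //  !!Y.
      branch 2.1 (add !!W):
        (X || W): β-rule — branch into X  //  W.
          branch 2.1.1 (add X):
            ○ open, literals {W=true, X=true}.
          branch 2.1.2 (add W):
            ○ open, literals {W=true}.
      branch 2.2 (add !!Y):
        (X || W): β-rule — branch into X  //  W.
          branch 2.2.1 (add X):
            ○ open, literals {X=true, Y=true}.
          branch 2.2.2 (add W):
            ○ open, literals {W=true, Y=true}.
0 branches closed, 6 open.
An open branch gives a countermodel: W=true, X=true (unmentioned atoms arbitrary); the premises hold there but the conclusion fails.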